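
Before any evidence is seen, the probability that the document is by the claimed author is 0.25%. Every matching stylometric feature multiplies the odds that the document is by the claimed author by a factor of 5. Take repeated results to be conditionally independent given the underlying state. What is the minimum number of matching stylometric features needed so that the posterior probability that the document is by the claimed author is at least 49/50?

Prior odds: 0.0025 ÷ 0.9975 = 1/399.
Likelihood ratio per matching stylometric feature = 5.
Target odds: 0.98 ÷ 0.02 = 49.
Need (1/399) × 5ⁿ ≥ 49, i.e. 5ⁿ ≥ 19551.
5⁶ = 15625 falls short of 19551 but 5⁷ = 78125 reaches it, so n = 7.

7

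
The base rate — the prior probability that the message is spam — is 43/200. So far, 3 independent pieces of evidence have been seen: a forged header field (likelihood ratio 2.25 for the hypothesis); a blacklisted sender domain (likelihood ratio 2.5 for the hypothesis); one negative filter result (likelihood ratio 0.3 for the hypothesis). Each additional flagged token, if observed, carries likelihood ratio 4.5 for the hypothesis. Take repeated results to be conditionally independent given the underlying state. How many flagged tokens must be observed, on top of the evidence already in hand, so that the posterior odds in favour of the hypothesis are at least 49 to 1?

4

Prior odds = 0.215/0.785 = 43/157.
Combined Bayes factor of the evidence already in hand = 2.25 × 2.5 × 0.3 = 1.6875.
Odds after that evidence = (43/157) × 1.6875 = 1161/2512.
Target odds = 49.
Need 4.5ⁿ ≥ 49 ÷ (1161/2512) = 123088/1161.
4.5³ = 91.125 falls short of 123088/1161 but 4.5⁴ = 410.0625 reaches it, so n = 4.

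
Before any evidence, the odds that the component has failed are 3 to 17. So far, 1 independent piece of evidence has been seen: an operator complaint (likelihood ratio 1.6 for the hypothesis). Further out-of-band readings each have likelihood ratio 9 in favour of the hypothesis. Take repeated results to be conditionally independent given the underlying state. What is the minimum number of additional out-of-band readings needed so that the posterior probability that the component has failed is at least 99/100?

Prior odds = 3/17.
Bayes factor of the evidence already in hand = 1.6.
Odds after that evidence = (3/17) × 1.6 = 24/85.
Target odds = 0.99/0.01 = 99.
Need 9ⁿ ≥ 99 ÷ (24/85) = 350.625.
9² = 81 falls short of 350.625 but 9³ = 729 reaches it, so n = 3.

3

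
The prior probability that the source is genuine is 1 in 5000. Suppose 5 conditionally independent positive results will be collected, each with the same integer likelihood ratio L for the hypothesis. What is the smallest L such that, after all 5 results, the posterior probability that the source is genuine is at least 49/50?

Prior odds = 0.0002/0.9998 = 1/4999.
Target odds = 0.98/0.02 = 49.
Need L⁵ ≥ 49 ÷ (1/4999) = 244951.
11⁵ = 161051 < 244951 ≤ 248832 = 12⁵, so L = 12.

12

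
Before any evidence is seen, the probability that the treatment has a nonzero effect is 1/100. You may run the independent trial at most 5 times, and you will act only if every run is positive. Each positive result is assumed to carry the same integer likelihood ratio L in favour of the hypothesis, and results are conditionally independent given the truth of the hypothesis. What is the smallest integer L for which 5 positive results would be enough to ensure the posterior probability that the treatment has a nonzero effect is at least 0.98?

Prior odds = 0.01/0.99 = 1/99.
Target odds = 0.98/0.02 = 49.
Need L⁵ ≥ 49 ÷ (1/99) = 4851.
5⁵ = 3125 < 4851 ≤ 7776 = 6⁵, so L = 6.

6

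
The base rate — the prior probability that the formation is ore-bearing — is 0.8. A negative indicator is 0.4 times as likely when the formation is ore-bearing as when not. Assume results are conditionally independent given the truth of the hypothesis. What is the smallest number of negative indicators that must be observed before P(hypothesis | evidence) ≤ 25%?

3

Prior odds: 0.8 ÷ 0.2 = 4.
Likelihood ratio per negative indicator = 0.4.
Target posterior odds = 0.25/0.75 = 1/3.
Require 0.4ⁿ ≤ 1/3 ÷ 4 = 1/12.
0.4² = 0.16 is still above 1/12 but 0.4³ = 0.064 is at or below it, so n = 3.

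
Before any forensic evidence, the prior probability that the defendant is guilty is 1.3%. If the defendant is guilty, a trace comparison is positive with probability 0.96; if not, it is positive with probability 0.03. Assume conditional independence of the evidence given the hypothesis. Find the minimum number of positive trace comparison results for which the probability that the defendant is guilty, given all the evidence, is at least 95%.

3

Prior odds = 0.013/0.987 = 13/987.
Likelihood ratio of a positive = 0.96/0.03 = 32.
Target odds: 0.95 ÷ 0.05 = 19.
Require 32ⁿ ≥ 19 ÷ (13/987) = 18753/13.
32² = 1024 falls short of 18753/13 but 32³ = 32768 reaches it, so n = 3.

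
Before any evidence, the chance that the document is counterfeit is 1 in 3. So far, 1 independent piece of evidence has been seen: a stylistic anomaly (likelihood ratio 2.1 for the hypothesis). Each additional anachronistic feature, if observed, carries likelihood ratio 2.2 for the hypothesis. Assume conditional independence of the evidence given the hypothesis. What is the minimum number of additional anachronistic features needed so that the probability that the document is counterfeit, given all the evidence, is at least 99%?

Prior odds = (1/3)/(2/3) = 0.5.
Bayes factor of the evidence already in hand = 2.1.
Odds after that evidence = 0.5 × 2.1 = 1.05.
Target odds = 0.99/0.01 = 99.
Need 2.2ⁿ ≥ 99 ÷ 1.05 = 660/7.
2.2⁵ = 51.53632 falls short of 660/7 but 2.2⁶ = 1771561/15625 reaches it, so n = 6.

6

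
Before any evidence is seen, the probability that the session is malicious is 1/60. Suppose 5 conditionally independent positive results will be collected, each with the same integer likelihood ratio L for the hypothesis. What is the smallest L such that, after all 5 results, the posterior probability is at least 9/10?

4

Prior odds = (1/60)/(59/60) = 1/59.
Target odds = 0.9/0.1 = 9.
Need L⁵ ≥ 9 ÷ (1/59) = 531.
3⁵ = 243 < 531 ≤ 1024 = 4⁵, so L = 4.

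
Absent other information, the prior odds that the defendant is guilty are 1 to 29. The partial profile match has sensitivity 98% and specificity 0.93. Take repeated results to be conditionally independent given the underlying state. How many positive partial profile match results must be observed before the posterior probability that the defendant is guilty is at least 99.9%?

4

Prior odds = 1/29.
False-positive rate = 1 − 0.93 = 0.07; likelihood ratio of a positive = 0.98/0.07 = 14.
Target posterior odds = 0.999/0.001 = 999.
Need (1/29) × 14ⁿ ≥ 999, i.e. 14ⁿ ≥ 28971.
14³ = 2744 falls short of 28971 but 14⁴ = 38416 reaches it, so n = 4.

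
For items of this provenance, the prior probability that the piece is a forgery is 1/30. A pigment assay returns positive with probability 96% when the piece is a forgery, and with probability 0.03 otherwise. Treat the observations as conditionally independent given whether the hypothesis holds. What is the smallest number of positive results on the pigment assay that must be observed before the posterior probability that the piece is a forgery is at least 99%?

3

Prior odds: (1/30) ÷ (29/30) = 1/29.
Likelihood ratio of a positive result = 0.96/0.03 = 32.
Target posterior odds = 0.99/0.01 = 99.
Need (1/29) × 32ⁿ ≥ 99, i.e. 32ⁿ ≥ 2871.
32² = 1024 falls short of 2871 but 32³ = 32768 reaches it, so n = 3.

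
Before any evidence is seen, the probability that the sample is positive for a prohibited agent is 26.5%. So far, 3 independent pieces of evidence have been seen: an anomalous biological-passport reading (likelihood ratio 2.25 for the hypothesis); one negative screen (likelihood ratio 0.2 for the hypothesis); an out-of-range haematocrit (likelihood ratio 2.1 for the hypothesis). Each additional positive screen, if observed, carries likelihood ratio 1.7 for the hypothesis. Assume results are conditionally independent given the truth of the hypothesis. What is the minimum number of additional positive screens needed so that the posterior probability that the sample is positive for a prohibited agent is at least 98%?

10

Prior odds = 0.265/0.735 = 53/147.
Combined Bayes factor of the evidence already in hand = 2.25 × 0.2 × 2.1 = 0.945.
Odds after that evidence = (53/147) × 0.945 = 477/1400.
Target odds = 0.98/0.02 = 49.
Need 1.7ⁿ ≥ 49 ÷ (477/1400) = 68600/477.
1.7⁹ ≈118.588 falls short of 68600/477 but 1.7¹⁰ ≈201.599 reaches it, so n = 10.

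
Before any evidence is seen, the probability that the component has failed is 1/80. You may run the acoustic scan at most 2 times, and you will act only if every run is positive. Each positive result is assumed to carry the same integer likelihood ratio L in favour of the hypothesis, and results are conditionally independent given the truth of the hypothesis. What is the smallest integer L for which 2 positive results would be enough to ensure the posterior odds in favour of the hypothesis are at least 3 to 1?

16

Prior odds = 0.0125/0.9875 = 1/79.
Target odds = 3.
Need L² ≥ 3 ÷ (1/79) = 237.
15² = 225 < 237 ≤ 256 = 16², so L = 16.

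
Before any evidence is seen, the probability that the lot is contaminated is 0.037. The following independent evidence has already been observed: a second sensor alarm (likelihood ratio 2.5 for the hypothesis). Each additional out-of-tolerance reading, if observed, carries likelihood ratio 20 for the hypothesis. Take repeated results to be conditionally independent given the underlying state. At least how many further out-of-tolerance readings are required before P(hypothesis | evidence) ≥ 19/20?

Prior odds = 0.037/0.963 = 37/963.
Bayes factor of the evidence already in hand = 2.5.
Odds after that evidence = (37/963) × 2.5 = 185/1926.
Target odds = 0.95/0.05 = 19.
Need 20ⁿ ≥ 19 ÷ (185/1926) = 36594/185.
20¹ = 20 falls short of 36594/185 but 20² = 400 reaches it, so n = 2.

2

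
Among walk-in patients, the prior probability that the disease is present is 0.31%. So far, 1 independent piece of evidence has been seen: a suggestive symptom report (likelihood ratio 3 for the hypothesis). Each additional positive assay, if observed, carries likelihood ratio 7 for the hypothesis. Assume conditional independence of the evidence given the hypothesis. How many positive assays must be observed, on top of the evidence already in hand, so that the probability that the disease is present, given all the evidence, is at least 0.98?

5

Prior odds = 0.0031/0.9969 = 31/9969.
Bayes factor of the evidence already in hand = 3.
Odds after that evidence = (31/9969) × 3 = 31/3323.
Target odds = 0.98/0.02 = 49.
Need 7ⁿ ≥ 49 ÷ (31/3323) = 162827/31.
7⁴ = 2401 falls short of 162827/31 but 7⁵ = 16807 reaches it, so n = 5.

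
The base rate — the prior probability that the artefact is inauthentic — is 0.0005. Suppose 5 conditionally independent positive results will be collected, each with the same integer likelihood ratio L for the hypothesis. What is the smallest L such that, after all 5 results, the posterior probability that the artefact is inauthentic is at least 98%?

Prior odds = 0.0005/0.9995 = 1/1999.
Target odds = 0.98/0.02 = 49.
Need L⁵ ≥ 49 ÷ (1/1999) = 97951.
9⁵ = 59049 < 97951 ≤ 100000 = 10⁵, so L = 10.

10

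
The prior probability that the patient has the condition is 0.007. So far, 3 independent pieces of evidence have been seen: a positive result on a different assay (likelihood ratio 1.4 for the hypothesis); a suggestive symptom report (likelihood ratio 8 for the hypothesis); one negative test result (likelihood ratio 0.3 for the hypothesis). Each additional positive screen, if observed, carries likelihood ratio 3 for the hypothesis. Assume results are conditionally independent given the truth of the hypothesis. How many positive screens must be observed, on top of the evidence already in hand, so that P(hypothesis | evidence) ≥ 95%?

Prior odds = 0.007/0.993 = 7/993.
Combined Bayes factor of the evidence already in hand = 1.4 × 8 × 0.3 = 3.36.
Odds after that evidence = (7/993) × 3.36 = 196/8275.
Target odds = 0.95/0.05 = 19.
Need 3ⁿ ≥ 19 ÷ (196/8275) = 157225/196.
3⁶ = 729 falls short of 157225/196 but 3⁷ = 2187 reaches it, so n = 7.

7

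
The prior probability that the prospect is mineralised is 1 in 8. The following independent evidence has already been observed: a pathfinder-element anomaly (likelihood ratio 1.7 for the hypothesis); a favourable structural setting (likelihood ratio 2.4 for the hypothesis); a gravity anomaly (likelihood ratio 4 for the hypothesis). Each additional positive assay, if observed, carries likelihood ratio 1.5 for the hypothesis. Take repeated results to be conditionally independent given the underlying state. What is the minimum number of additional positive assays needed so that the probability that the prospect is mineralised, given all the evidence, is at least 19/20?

6

Prior odds = 0.125/0.875 = 1/7.
Combined Bayes factor of the evidence already in hand = 1.7 × 2.4 × 4 = 16.32.
Odds after that evidence = (1/7) × 16.32 = 408/175.
Target odds = 0.95/0.05 = 19.
Need 1.5ⁿ ≥ 19 ÷ (408/175) = 3325/408.
1.5⁵ = 7.59375 falls short of 3325/408 but 1.5⁶ = 11.390625 reaches it, so n = 6.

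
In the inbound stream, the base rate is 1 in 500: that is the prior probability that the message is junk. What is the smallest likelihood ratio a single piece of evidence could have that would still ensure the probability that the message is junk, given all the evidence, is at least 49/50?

Prior odds = 0.002/0.998 = 1/499.
Target odds = 0.98/0.02 = 49.
Required Bayes factor = 49 ÷ (1/499) = 24451.

24451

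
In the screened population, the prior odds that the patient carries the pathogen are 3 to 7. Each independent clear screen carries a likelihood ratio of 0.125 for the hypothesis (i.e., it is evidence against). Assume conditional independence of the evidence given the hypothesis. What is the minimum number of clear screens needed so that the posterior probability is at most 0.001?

Prior odds = 3/7.
Likelihood ratio per clear screen = 0.125.
Target odds: 0.001 ÷ 0.999 = 1/999.
Need (3/7) × 0.125ⁿ ≤ 1/999, i.e. 0.125ⁿ ≤ 7/2997.
0.125² = 0.015625 is still above 7/2997 but 0.125³ = 0.001953125 is at or below it, so n = 3.

3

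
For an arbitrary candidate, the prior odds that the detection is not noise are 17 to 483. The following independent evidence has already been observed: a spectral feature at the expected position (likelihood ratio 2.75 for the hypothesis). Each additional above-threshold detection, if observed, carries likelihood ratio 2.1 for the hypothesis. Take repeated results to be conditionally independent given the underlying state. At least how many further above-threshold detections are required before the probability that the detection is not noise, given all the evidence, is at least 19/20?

Prior odds = 17/483.
Bayes factor of the evidence already in hand = 2.75.
Odds after that evidence = (17/483) × 2.75 = 187/1932.
Target odds = 0.95/0.05 = 19.
Need 2.1ⁿ ≥ 19 ÷ (187/1932) = 36708/187.
2.1⁷ ≈180.109 falls short of 36708/187 but 2.1⁸ ≈378.229 reaches it, so n = 8.

8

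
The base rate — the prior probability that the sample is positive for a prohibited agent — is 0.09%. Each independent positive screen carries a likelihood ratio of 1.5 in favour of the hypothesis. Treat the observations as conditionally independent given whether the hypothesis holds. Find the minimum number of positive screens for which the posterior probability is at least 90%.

Prior odds = 0.0009/0.9991 = 9/9991.
Likelihood ratio per positive screen = 1.5.
Target posterior odds = 0.9/0.1 = 9.
Require 1.5ⁿ ≥ 9 ÷ (9/9991) = 9991.
1.5²² ≈7481.83 falls short of 9991 but 1.5²³ ≈11222.7 reaches it, so n = 23.

23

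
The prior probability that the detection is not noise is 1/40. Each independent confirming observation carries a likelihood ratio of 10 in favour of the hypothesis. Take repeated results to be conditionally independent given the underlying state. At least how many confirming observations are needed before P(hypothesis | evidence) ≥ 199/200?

Prior odds: 0.025 ÷ 0.975 = 1/39.
Likelihood ratio per confirming observation = 10.
Target posterior odds = 0.995/0.005 = 199.
Need (1/39) × 10ⁿ ≥ 199, i.e. 10ⁿ ≥ 7761.
10³ = 1000 falls short of 7761 but 10⁴ = 10000 reaches it, so n = 4.

4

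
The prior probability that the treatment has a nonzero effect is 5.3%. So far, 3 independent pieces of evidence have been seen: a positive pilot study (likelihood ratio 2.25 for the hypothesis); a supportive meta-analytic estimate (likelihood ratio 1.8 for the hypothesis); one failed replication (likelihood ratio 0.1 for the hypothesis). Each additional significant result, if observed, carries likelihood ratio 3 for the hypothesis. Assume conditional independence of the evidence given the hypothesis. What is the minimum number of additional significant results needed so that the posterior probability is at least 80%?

5

Prior odds = 0.053/0.947 = 53/947.
Combined Bayes factor of the evidence already in hand = 2.25 × 1.8 × 0.1 = 0.405.
Odds after that evidence = (53/947) × 0.405 = 4293/189400.
Target odds = 0.8/0.2 = 4.
Need 3ⁿ ≥ 4 ÷ (4293/189400) = 757600/4293.
3⁴ = 81 falls short of 757600/4293 but 3⁵ = 243 reaches it, so n = 5.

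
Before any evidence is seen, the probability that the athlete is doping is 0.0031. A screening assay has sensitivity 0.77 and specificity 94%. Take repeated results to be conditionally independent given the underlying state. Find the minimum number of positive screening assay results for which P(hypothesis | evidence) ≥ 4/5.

3

Prior odds: 0.0031 ÷ 0.9969 = 31/9969.
False-positive rate = 1 − 0.94 = 0.06; likelihood ratio of a positive = 0.77/0.06 = 77/6.
Target posterior odds = 0.8/0.2 = 4.
Require (77/6)ⁿ ≥ 4 ÷ (31/9969) = 39876/31.
(77/6)² = 5929/36 falls short of 39876/31 but (77/6)³ = 456533/216 reaches it, so n = 3.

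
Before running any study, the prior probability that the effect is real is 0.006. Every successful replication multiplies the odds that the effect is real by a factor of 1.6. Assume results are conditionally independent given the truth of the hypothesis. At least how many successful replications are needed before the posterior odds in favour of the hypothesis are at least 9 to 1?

Prior odds = 0.006/0.994 = 3/497.
Likelihood ratio per successful replication = 1.6.
Target odds = 9.
Require 1.6ⁿ ≥ 9 ÷ (3/497) = 1491.
1.6¹⁵ ≈1152.92 falls short of 1491 but 1.6¹⁶ ≈1844.67 reaches it, so n = 16.

16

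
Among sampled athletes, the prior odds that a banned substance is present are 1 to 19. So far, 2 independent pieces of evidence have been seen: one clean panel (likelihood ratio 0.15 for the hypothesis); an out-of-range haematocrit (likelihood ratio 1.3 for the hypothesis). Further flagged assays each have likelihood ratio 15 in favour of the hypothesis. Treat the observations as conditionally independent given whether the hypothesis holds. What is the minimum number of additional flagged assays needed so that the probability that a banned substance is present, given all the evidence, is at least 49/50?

4

Prior odds = 1/19.
Combined Bayes factor of the evidence already in hand = 0.15 × 1.3 = 0.195.
Odds after that evidence = (1/19) × 0.195 = 39/3800.
Target odds = 0.98/0.02 = 49.
Need 15ⁿ ≥ 49 ÷ (39/3800) = 186200/39.
15³ = 3375 falls short of 186200/39 but 15⁴ = 50625 reaches it, so n = 4.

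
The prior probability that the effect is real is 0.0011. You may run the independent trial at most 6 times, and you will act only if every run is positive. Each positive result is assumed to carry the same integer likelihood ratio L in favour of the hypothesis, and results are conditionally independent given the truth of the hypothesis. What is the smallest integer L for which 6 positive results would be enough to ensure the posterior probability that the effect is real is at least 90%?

Prior odds = 0.0011/0.9989 = 11/9989.
Target odds = 0.9/0.1 = 9.
Need L⁶ ≥ 9 ÷ (11/9989) = 89901/11.
4⁶ = 4096 < 89901/11 ≤ 15625 = 5⁶, so L = 5.

5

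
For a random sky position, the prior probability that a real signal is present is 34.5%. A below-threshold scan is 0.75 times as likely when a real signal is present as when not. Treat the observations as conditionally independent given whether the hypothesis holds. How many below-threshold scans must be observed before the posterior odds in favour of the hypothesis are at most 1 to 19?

Prior odds = 0.345/0.655 = 69/131.
Likelihood ratio per below-threshold scan = 0.75.
Target odds = 1/19.
Need (69/131) × 0.75ⁿ ≤ 1/19, i.e. 0.75ⁿ ≤ 131/1311.
0.75⁸ = 6561/65536 is still above 131/1311 but 0.75⁹ = 19683/262144 is at or below it, so n = 9.

9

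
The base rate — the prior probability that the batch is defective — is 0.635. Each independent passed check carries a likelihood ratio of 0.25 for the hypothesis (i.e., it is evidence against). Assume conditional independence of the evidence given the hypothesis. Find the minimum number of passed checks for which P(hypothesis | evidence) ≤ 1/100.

Prior odds = 0.635/0.365 = 127/73.
Likelihood ratio per passed check = 0.25.
Target odds: 0.01 ÷ 0.99 = 1/99.
Require 0.25ⁿ ≤ 1/99 ÷ (127/73) = 73/12573.
0.25³ = 0.015625 is still above 73/12573 but 0.25⁴ = 0.00390625 is at or below it, so n = 4.

4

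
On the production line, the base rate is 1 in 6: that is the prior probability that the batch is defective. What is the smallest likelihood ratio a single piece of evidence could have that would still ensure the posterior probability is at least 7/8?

35

Prior odds = (1/6)/(5/6) = 0.2.
Target odds = 0.875/0.125 = 7.
Required Bayes factor = 7 ÷ 0.2 = 35.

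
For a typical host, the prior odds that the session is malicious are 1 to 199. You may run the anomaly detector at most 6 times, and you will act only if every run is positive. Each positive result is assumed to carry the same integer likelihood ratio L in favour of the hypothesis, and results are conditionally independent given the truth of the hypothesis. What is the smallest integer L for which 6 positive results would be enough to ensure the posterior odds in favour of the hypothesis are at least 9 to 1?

4

Prior odds = 1/199.
Target odds = 9.
Need L⁶ ≥ 9 ÷ (1/199) = 1791.
3⁶ = 729 < 1791 ≤ 4096 = 4⁶, so L = 4.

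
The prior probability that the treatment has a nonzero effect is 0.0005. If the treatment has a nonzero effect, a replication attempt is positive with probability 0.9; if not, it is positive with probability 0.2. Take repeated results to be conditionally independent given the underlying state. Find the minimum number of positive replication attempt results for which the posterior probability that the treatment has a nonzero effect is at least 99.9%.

Prior odds: 0.0005 ÷ 0.9995 = 1/1999.
Likelihood ratio of a positive = 0.9/0.2 = 4.5.
Target posterior odds = 0.999/0.001 = 999.
Require 4.5ⁿ ≥ 999 ÷ (1/1999) = 1997001.
4.5⁹ = 387420489/512 falls short of 1997001 but 4.5¹⁰ ≈3.40506e+06 reaches it, so n = 10.

10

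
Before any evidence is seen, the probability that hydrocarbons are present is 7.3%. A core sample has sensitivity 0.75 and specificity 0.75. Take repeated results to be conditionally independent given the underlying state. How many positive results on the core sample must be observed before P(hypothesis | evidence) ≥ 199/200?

Prior odds: 0.073 ÷ 0.927 = 73/927.
False-positive rate = 1 − 0.75 = 0.25; likelihood ratio of a positive = 0.75/0.25 = 3.
Target posterior odds = 0.995/0.005 = 199.
Require 3ⁿ ≥ 199 ÷ (73/927) = 184473/73.
3⁷ = 2187 falls short of 184473/73 but 3⁸ = 6561 reaches it, so n = 8.

8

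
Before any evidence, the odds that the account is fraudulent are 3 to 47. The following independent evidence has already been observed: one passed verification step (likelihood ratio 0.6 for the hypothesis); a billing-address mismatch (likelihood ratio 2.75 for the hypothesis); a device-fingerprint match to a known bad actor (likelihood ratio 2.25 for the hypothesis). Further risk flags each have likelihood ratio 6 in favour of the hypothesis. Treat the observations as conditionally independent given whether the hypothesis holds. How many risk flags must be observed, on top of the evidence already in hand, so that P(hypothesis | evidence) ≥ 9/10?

Prior odds = 3/47.
Combined Bayes factor of the evidence already in hand = 0.6 × 2.75 × 2.25 = 3.7125.
Odds after that evidence = (3/47) × 3.7125 = 891/3760.
Target odds = 0.9/0.1 = 9.
Need 6ⁿ ≥ 9 ÷ (891/3760) = 3760/99.
6² = 36 falls short of 3760/99 but 6³ = 216 reaches it, so n = 3.

3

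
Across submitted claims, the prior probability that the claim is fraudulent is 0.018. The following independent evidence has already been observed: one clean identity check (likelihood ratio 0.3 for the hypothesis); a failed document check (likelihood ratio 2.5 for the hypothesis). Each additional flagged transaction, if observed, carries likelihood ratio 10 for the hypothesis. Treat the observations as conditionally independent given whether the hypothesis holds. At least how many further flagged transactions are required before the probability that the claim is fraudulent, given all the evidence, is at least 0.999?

5

Prior odds = 0.018/0.982 = 9/491.
Combined Bayes factor of the evidence already in hand = 0.3 × 2.5 = 0.75.
Odds after that evidence = (9/491) × 0.75 = 27/1964.
Target odds = 0.999/0.001 = 999.
Need 10ⁿ ≥ 999 ÷ (27/1964) = 72668.
10⁴ = 10000 falls short of 72668 but 10⁵ = 100000 reaches it, so n = 5.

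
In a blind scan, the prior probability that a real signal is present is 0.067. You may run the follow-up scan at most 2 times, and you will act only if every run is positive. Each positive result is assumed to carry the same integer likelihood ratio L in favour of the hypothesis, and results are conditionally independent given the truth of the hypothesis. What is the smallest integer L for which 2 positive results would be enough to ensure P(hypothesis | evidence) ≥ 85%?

9

Prior odds = 0.067/0.933 = 67/933.
Target odds = 0.85/0.15 = 17/3.
Need L² ≥ 17/3 ÷ (67/933) = 5287/67.
8² = 64 < 5287/67 ≤ 81 = 9², so L = 9.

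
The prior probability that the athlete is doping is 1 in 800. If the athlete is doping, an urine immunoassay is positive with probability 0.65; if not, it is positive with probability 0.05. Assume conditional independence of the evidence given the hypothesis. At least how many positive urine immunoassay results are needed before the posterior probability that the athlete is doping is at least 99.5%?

5

Prior odds: 0.00125 ÷ 0.99875 = 1/799.
Likelihood ratio of a positive = 0.65/0.05 = 13.
Target odds: 0.995 ÷ 0.005 = 199.
Need (1/799) × 13ⁿ ≥ 199, i.e. 13ⁿ ≥ 159001.
13⁴ = 28561 falls short of 159001 but 13⁵ = 371293 reaches it, so n = 5.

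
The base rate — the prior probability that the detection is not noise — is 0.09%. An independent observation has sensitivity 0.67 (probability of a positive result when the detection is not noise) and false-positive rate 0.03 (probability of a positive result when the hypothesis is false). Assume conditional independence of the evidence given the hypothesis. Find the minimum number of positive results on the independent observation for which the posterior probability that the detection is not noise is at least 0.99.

Prior odds: 0.0009 ÷ 0.9991 = 9/9991.
Likelihood ratio of a positive result = 0.67/0.03 = 67/3.
Target posterior odds = 0.99/0.01 = 99.
Need (9/9991) × (67/3)ⁿ ≥ 99, i.e. (67/3)ⁿ ≥ 109901.
(67/3)³ = 300763/27 falls short of 109901 but (67/3)⁴ = 20151121/81 reaches it, so n = 4.

4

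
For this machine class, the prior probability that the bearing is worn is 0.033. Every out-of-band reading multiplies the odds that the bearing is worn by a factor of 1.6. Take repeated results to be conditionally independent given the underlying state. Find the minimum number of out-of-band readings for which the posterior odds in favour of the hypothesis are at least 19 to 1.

14

Prior odds: 0.033 ÷ 0.967 = 33/967.
Likelihood ratio per out-of-band reading = 1.6.
Target odds = 19.
Require 1.6ⁿ ≥ 19 ÷ (33/967) = 18373/33.
1.6¹³ ≈450.36 falls short of 18373/33 but 1.6¹⁴ ≈720.576 reaches it, so n = 14.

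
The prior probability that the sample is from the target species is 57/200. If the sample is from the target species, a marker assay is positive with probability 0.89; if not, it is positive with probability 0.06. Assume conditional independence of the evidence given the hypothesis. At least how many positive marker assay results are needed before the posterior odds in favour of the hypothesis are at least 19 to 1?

Prior odds = 0.285/0.715 = 57/143.
Likelihood ratio of a positive = 0.89/0.06 = 89/6.
Target odds = 19.
Need (57/143) × (89/6)ⁿ ≥ 19, i.e. (89/6)ⁿ ≥ 143/3.
(89/6)¹ = 89/6 falls short of 143/3 but (89/6)² = 7921/36 reaches it, so n = 2.

2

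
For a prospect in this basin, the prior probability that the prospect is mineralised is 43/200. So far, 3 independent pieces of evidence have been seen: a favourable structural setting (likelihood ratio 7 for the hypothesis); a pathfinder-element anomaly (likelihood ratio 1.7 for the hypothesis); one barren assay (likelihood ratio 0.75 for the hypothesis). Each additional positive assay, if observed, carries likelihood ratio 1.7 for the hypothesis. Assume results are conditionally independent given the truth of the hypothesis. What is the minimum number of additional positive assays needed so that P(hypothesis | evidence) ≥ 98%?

6

Prior odds = 0.215/0.785 = 43/157.
Combined Bayes factor of the evidence already in hand = 7 × 1.7 × 0.75 = 8.925.
Odds after that evidence = (43/157) × 8.925 = 15351/6280.
Target odds = 0.98/0.02 = 49.
Need 1.7ⁿ ≥ 49 ÷ (15351/6280) = 43960/2193.
1.7⁵ = 1419857/100000 falls short of 43960/2193 but 1.7⁶ = 24137569/1000000 reaches it, so n = 6.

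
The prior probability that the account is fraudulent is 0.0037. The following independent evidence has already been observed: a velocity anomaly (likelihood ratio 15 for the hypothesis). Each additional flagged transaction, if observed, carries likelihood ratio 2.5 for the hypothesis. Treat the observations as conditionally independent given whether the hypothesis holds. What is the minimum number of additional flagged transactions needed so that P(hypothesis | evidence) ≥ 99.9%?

11

Prior odds = 0.0037/0.9963 = 37/9963.
Bayes factor of the evidence already in hand = 15.
Odds after that evidence = (37/9963) × 15 = 185/3321.
Target odds = 0.999/0.001 = 999.
Need 2.5ⁿ ≥ 999 ÷ (185/3321) = 17933.4.
2.5¹⁰ = 9765625/1024 falls short of 17933.4 but 2.5¹¹ = 48828125/2048 reaches it, so n = 11.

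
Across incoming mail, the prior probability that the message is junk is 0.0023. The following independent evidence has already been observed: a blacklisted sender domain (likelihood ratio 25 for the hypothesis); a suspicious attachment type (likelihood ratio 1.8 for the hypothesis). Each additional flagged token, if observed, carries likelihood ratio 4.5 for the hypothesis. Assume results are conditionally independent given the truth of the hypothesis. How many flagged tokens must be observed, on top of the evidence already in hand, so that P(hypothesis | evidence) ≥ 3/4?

Prior odds = 0.0023/0.9977 = 23/9977.
Combined Bayes factor of the evidence already in hand = 25 × 1.8 = 45.
Odds after that evidence = (23/9977) × 45 = 1035/9977.
Target odds = 0.75/0.25 = 3.
Need 4.5ⁿ ≥ 3 ÷ (1035/9977) = 9977/345.
4.5² = 20.25 falls short of 9977/345 but 4.5³ = 91.125 reaches it, so n = 3.

3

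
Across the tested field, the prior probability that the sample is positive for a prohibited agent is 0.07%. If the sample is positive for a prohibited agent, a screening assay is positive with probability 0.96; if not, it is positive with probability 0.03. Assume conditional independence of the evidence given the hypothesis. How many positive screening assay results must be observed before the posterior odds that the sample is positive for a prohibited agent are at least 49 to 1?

4

Prior odds: 0.0007 ÷ 0.9993 = 7/9993.
Likelihood ratio of a positive = 0.96/0.03 = 32.
Target odds = 49.
Need (7/9993) × 32ⁿ ≥ 49, i.e. 32ⁿ ≥ 69951.
32³ = 32768 falls short of 69951 but 32⁴ = 1048576 reaches it, so n = 4.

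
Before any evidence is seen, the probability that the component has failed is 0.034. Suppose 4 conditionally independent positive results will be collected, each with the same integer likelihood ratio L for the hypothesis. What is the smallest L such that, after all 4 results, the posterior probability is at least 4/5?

4

Prior odds = 0.034/0.966 = 17/483.
Target odds = 0.8/0.2 = 4.
Need L⁴ ≥ 4 ÷ (17/483) = 1932/17.
3⁴ = 81 < 1932/17 ≤ 256 = 4⁴, so L = 4.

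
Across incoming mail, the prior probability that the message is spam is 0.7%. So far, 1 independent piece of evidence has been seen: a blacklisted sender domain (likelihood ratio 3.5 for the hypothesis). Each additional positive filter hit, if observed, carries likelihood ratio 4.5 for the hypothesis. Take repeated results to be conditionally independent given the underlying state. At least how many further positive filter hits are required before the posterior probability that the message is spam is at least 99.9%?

8

Prior odds = 0.007/0.993 = 7/993.
Bayes factor of the evidence already in hand = 3.5.
Odds after that evidence = (7/993) × 3.5 = 49/1986.
Target odds = 0.999/0.001 = 999.
Need 4.5ⁿ ≥ 999 ÷ (49/1986) = 1984014/49.
4.5⁷ = 4782969/128 falls short of 1984014/49 but 4.5⁸ = 43046721/256 reaches it, so n = 8.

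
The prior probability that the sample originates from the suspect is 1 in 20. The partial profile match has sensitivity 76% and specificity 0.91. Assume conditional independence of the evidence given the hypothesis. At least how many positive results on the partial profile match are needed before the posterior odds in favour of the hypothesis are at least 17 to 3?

3

Prior odds = 0.05/0.95 = 1/19.
False-positive rate = 1 − 0.91 = 0.09; likelihood ratio of a positive = 0.76/0.09 = 76/9.
Target odds = 17/3.
Require (76/9)ⁿ ≥ 17/3 ÷ (1/19) = 323/3.
(76/9)² = 5776/81 falls short of 323/3 but (76/9)³ = 438976/729 reaches it, so n = 3.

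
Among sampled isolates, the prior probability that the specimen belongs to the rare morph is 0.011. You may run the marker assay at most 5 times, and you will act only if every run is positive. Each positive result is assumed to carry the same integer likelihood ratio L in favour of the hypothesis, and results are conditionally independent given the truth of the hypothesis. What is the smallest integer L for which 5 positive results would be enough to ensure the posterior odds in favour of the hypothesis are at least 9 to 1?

4

Prior odds = 0.011/0.989 = 11/989.
Target odds = 9.
Need L⁵ ≥ 9 ÷ (11/989) = 8901/11.
3⁵ = 243 < 8901/11 ≤ 1024 = 4⁵, so L = 4.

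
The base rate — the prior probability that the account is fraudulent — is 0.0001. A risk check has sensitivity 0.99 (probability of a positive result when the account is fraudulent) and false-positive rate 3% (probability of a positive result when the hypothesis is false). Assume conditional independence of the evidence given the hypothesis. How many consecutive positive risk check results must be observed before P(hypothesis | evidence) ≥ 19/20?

4

Prior odds = 0.0001/0.9999 = 1/9999.
Likelihood ratio of a positive result = 0.99/0.03 = 33.
Target odds: 0.95 ÷ 0.05 = 19.
Require 33ⁿ ≥ 19 ÷ (1/9999) = 189981.
33³ = 35937 falls short of 189981 but 33⁴ = 1185921 reaches it, so n = 4.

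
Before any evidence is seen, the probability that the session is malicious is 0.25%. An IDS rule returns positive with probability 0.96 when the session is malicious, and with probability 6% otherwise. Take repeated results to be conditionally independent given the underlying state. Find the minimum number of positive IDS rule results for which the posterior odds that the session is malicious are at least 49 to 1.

4

Prior odds: 0.0025 ÷ 0.9975 = 1/399.
Likelihood ratio of a positive result = 0.96/0.06 = 16.
Target odds = 49.
Need (1/399) × 16ⁿ ≥ 49, i.e. 16ⁿ ≥ 19551.
16³ = 4096 falls short of 19551 but 16⁴ = 65536 reaches it, so n = 4.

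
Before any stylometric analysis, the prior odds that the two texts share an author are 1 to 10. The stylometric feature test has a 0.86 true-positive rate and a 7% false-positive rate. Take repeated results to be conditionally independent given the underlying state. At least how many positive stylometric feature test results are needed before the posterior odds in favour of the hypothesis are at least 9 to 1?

Prior odds = 0.1.
Likelihood ratio of a positive result = 0.86/0.07 = 86/7.
Target odds = 9.
Need 0.1 × (86/7)ⁿ ≥ 9, i.e. (86/7)ⁿ ≥ 90.
(86/7)¹ = 86/7 falls short of 90 but (86/7)² = 7396/49 reaches it, so n = 2.

2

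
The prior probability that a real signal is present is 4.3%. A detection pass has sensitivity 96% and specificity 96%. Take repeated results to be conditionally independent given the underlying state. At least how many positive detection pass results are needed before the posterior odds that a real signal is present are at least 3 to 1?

2

Prior odds = 0.043/0.957 = 43/957.
False-positive rate = 1 − 0.96 = 0.04; likelihood ratio of a positive = 0.96/0.04 = 24.
Target odds = 3.
Require 24ⁿ ≥ 3 ÷ (43/957) = 2871/43.
24¹ = 24 falls short of 2871/43 but 24² = 576 reaches it, so n = 2.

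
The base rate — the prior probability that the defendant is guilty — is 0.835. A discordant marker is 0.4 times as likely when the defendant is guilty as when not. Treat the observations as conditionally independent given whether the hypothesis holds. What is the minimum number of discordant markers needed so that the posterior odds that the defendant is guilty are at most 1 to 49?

Prior odds = 0.835/0.165 = 167/33.
Likelihood ratio per discordant marker = 0.4.
Target odds = 1/49.
Need (167/33) × 0.4ⁿ ≤ 1/49, i.e. 0.4ⁿ ≤ 33/8183.
0.4⁶ = 64/15625 is still above 33/8183 but 0.4⁷ = 128/78125 is at or below it, so n = 7.

7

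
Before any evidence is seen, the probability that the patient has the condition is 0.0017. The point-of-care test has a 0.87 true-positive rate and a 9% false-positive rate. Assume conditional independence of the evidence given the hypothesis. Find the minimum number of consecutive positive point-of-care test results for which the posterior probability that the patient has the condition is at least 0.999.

Prior odds = 0.0017/0.9983 = 17/9983.
Likelihood ratio of a positive result = 0.87/0.09 = 29/3.
Target odds: 0.999 ÷ 0.001 = 999.
Need (17/9983) × (29/3)ⁿ ≥ 999, i.e. (29/3)ⁿ ≥ 9973017/17.
(29/3)⁵ = 20511149/243 falls short of 9973017/17 but (29/3)⁶ = 594823321/729 reaches it, so n = 6.

6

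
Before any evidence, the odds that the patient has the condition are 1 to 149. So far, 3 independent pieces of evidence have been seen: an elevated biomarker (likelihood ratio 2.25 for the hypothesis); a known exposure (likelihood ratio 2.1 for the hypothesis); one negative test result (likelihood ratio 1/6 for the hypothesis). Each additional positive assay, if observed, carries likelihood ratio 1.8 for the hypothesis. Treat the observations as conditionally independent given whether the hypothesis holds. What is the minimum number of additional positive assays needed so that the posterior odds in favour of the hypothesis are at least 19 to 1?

14

Prior odds = 1/149.
Combined Bayes factor of the evidence already in hand = 2.25 × 2.1 × (1/6) = 0.7875.
Odds after that evidence = (1/149) × 0.7875 = 63/11920.
Target odds = 19.
Need 1.8ⁿ ≥ 19 ÷ (63/11920) = 226480/63.
1.8¹³ ≈2082.3 falls short of 226480/63 but 1.8¹⁴ ≈3748.13 reaches it, so n = 14.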